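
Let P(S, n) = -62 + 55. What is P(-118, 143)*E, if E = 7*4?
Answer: -196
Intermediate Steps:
P(S, n) = -7
E = 28
P(-118, 143)*E = -7*28 = -196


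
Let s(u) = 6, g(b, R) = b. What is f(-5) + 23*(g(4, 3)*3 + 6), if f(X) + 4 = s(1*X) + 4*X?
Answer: 396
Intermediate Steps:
f(X) = 2 + 4*X (f(X) = -4 + (6 + 4*X) = 2 + 4*X)
f(-5) + 23*(g(4, 3)*3 + 6) = (2 + 4*(-5)) + 23*(4*3 + 6) = (2 - 20) + 23*(12 + 6) = -18 + 23*18 = -18 + 414 = 396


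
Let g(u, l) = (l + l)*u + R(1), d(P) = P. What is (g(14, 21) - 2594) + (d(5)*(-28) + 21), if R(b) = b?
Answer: -2124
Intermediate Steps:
g(u, l) = 1 + 2*l*u (g(u, l) = (l + l)*u + 1 = (2*l)*u + 1 = 2*l*u + 1 = 1 + 2*l*u)
(g(14, 21) - 2594) + (d(5)*(-28) + 21) = ((1 + 2*21*14) - 2594) + (5*(-28) + 21) = ((1 + 588) - 2594) + (-140 + 21) = (589 - 2594) - 119 = -2005 - 119 = -2124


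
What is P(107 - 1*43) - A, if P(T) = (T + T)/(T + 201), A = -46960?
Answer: 12444528/265 ≈ 46961.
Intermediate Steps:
P(T) = 2*T/(201 + T) (P(T) = (2*T)/(201 + T) = 2*T/(201 + T))
P(107 - 1*43) - A = 2*(107 - 1*43)/(201 + (107 - 1*43)) - 1*(-46960) = 2*(107 - 43)/(201 + (107 - 43)) + 46960 = 2*64/(201 + 64) + 46960 = 2*64/265 + 46960 = 2*64*(1/265) + 46960 = 128/265 + 46960 = 12444528/265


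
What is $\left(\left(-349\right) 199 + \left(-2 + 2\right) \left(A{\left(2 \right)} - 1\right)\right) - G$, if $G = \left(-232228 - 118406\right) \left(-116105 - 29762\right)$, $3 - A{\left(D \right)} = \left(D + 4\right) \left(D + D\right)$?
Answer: $-51145999129$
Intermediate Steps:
$A{\left(D \right)} = 3 - 2 D \left(4 + D\right)$ ($A{\left(D \right)} = 3 - \left(D + 4\right) \left(D + D\right) = 3 - \left(4 + D\right) 2 D = 3 - 2 D \left(4 + D\right)$)
$G = 51145929678$ ($G = \left(-350634\right) \left(-145867\right) = 51145929678$)
$\left(\left(-349\right) 199 + \left(-2 + 2\right) \left(A{\left(2 \right)} - 1\right)\right) - G = \left(\left(-349\right) 199 + \left(-2 + 2\right) \left(\left(3 - 16 - 2 \cdot 2^{2}\right) - 1\right)\right) - 51145929678 = \left(-69451 + 0 \left(\left(3 - 16 - 8\right) - 1\right)\right) - 51145929678 = \left(-69451 + 0 \left(-21 - 1\right)\right) - 51145929678 = \left(-69451 + 0 \left(-22\right)\right) - 51145929678 = \left(-69451 + 0\right) - 51145929678 = -69451 - 51145929678 = -51145999129$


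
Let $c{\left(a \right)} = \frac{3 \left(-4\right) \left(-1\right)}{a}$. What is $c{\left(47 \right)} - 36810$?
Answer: $- \frac{1730058}{47} \approx -36810.0$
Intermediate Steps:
$c{\left(a \right)} = \frac{12}{a}$ ($c{\left(a \right)} = \frac{\left(-12\right) \left(-1\right)}{a} = \frac{12}{a}$)
$c{\left(47 \right)} - 36810 = \frac{12}{47} - 36810 = - \frac{1730058}{47}$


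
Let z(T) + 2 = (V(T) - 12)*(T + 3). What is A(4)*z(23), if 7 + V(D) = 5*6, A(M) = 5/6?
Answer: 710/3 ≈ 236.67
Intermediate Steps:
A(M) = ⅚ (A(M) = 5*(⅙) = ⅚)
V(D) = 23 (V(D) = -7 + 5*6 = -7 + 30 = 23)
z(T) = 31 + 11*T (z(T) = -2 + (23 - 12)*(T + 3) = -2 + 11*(3 + T) = -2 + (33 + 11*T) = 31 + 11*T)
A(4)*z(23) = 5*(31 + 11*23)/6 = 5*(31 + 253)/6 = (⅚)*284 = 710/3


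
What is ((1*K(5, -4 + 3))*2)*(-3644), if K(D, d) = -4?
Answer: 29152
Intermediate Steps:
((1*K(5, -4 + 3))*2)*(-3644) = ((1*(-4))*2)*(-3644) = -4*2*(-3644) = -8*(-3644) = 29152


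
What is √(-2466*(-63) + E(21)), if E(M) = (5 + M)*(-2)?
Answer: √155306 ≈ 394.09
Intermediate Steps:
E(M) = -10 - 2*M
√(-2466*(-63) + E(21)) = √(-2466*(-63) + (-10 - 2*21)) = √(155358 + (-10 - 42)) = √(155358 - 52) = √155306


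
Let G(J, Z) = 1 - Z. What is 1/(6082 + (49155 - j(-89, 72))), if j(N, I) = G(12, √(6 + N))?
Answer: 55236/3051015779 - I*√83/3051015779 ≈ 1.8104e-5 - 2.986e-9*I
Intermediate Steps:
j(N, I) = 1 - √(6 + N)
1/(6082 + (49155 - j(-89, 72))) = 1/(6082 + (49155 - (1 - √(6 - 89)))) = 1/(6082 + (49155 - (1 - √(-83)))) = 1/(6082 + (49155 - (1 - I*√83))) = 1/(6082 + (49155 + (-1 + I*√83))) = 1/(6082 + (49154 + I*√83)) = 1/(55236 + I*√83)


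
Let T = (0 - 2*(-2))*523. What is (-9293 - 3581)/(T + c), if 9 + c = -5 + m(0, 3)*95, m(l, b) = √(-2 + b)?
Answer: -314/53 ≈ -5.9245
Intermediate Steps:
T = 2092 (T = (0 + 4)*523 = 4*523 = 2092)
c = 81 (c = -9 + (-5 + √(-2 + 3)*95) = -9 + (-5 + √1*95) = -9 + (-5 + 1*95) = -9 + (-5 + 95) = -9 + 90 = 81)
(-9293 - 3581)/(T + c) = (-9293 - 3581)/(2092 + 81) = -12874/2173 = -12874*1/2173 = -314/53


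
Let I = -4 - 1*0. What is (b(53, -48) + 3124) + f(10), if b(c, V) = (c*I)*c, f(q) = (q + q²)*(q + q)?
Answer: -5912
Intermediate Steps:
I = -4 (I = -4 + 0 = -4)
f(q) = 2*q*(q + q²) (f(q) = (q + q²)*(2*q) = 2*q*(q + q²))
b(c, V) = -4*c² (b(c, V) = (c*(-4))*c = (-4*c)*c = -4*c²)
(b(53, -48) + 3124) + f(10) = (-4*53² + 3124) + 2*10²*(1 + 10) = (-4*2809 + 3124) + 2*100*11 = (-11236 + 3124) + 2200 = -8112 + 2200 = -5912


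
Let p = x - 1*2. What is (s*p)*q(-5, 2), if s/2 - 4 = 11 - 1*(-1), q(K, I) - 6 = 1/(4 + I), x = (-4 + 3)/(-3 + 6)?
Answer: -4144/9 ≈ -460.44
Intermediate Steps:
x = -1/3 ≈ -0.33333
q(K, I) = 6 + 1/(4 + I)
p = -7/3 (p = -1/3 - 1*2 = -1/3 - 2 = -7/3 ≈ -2.3333)
s = 32 (s = 8 + 2*(11 - 1*(-1)) = 8 + 2*(11 + 1) = 8 + 2*12 = 8 + 24 = 32)
(s*p)*q(-5, 2) = (32*(-7/3))*((25 + 6*2)/(4 + 2)) = -224*(25 + 12)/(3*6) = -112*37/9 = -224/3*37/6 = -4144/9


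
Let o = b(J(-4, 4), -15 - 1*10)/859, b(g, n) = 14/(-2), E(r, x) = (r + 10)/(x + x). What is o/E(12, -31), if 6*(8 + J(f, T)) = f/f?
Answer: 217/9449 ≈ 0.022965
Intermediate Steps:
J(f, T) = -47/6 (J(f, T) = -8 + (f/f)/6 = -8 + (1/6)*1 = -8 + 1/6 = -47/6)
E(r, x) = (10 + r)/(2*x) (E(r, x) = (10 + r)/((2*x)) = (10 + r)*(1/(2*x)) = (10 + r)/(2*x))
b(g, n) = -7 (b(g, n) = 14*(-1/2) = -7)
o = -7/859 ≈ -0.0081490
o/E(12, -31) = -7*(-62/(10 + 12))/859 = -7/(859*((1/2)*(-1/31)*22)) = -7/(859*(-11/31)) = -7/859*(-31/11) = 217/9449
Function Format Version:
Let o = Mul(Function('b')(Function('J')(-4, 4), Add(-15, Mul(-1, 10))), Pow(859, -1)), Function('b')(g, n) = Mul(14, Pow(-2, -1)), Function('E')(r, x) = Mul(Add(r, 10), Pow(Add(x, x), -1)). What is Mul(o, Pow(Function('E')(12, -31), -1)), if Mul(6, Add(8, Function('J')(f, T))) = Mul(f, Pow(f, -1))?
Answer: Rational(217, 9449) ≈ 0.022965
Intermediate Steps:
Function('J')(f, T) = Rational(-47, 6) (Function('J')(f, T) = Add(-8, Mul(Rational(1, 6), Mul(f, Pow(f, -1)))) = Add(-8, Mul(Rational(1, 6), 1)) = Add(-8, Rational(1, 6)) = Rational(-47, 6))
Function('E')(r, x) = Mul(Rational(1, 2), Pow(x, -1), Add(10, r)) (Function('E')(r, x) = Mul(Add(10, r), Pow(Mul(2, x), -1)) = Mul(Add(10, r), Mul(Rational(1, 2), Pow(x, -1))) = Mul(Rational(1, 2), Pow(x, -1), Add(10, r)))
Function('b')(g, n) = -7 (Function('b')(g, n) = Mul(14, Rational(-1, 2)) = -7)
o = Rational(-7, 859) (o = Mul(-7, Pow(859, -1)) = Mul(-7, Rational(1, 859)) = Rational(-7, 859) ≈ -0.0081490)
Mul(o, Pow(Function('E')(12, -31), -1)) = Mul(Rational(-7, 859), Pow(Mul(Rational(1, 2), Pow(-31, -1), Add(10, 12)), -1)) = Mul(Rational(-7, 859), Pow(Mul(Rational(1, 2), Rational(-1, 31), 22), -1)) = Mul(Rational(-7, 859), Pow(Rational(-11, 31), -1)) = Mul(Rational(-7, 859), Rational(-31, 11)) = Rational(217, 9449)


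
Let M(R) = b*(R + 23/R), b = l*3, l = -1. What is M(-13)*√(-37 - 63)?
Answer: 5760*I/13 ≈ 443.08*I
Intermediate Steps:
b = -3 (b = -1*3 = -3)
M(R) = -69/R - 3*R (M(R) = -3*(R + 23/R) = -69/R - 3*R)
M(-13)*√(-37 - 63) = (-69/(-13) - 3*(-13))*√(-37 - 63) = (-69*(-1/13) + 39)*√(-100) = (69/13 + 39)*(10*I) = 576*(10*I)/13 = 5760*I/13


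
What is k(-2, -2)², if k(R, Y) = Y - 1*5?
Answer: 49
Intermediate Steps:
k(R, Y) = -5 + Y (k(R, Y) = Y - 5 = -5 + Y)
k(-2, -2)² = (-5 - 2)² = (-7)² = 49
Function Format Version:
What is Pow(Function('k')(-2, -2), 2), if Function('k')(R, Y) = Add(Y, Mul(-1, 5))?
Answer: 49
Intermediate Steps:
Function('k')(R, Y) = Add(-5, Y) (Function('k')(R, Y) = Add(Y, -5) = Add(-5, Y))
Pow(Function('k')(-2, -2), 2) = Pow(Add(-5, -2), 2) = Pow(-7, 2) = 49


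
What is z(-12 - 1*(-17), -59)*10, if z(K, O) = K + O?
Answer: -540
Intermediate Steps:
z(-12 - 1*(-17), -59)*10 = ((-12 - 1*(-17)) - 59)*10 = ((-12 + 17) - 59)*10 = (5 - 59)*10 = -54*10 = -540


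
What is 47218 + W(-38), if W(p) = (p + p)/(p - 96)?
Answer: 3163644/67 ≈ 47219.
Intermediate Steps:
W(p) = 2*p/(-96 + p) (W(p) = (2*p)/(-96 + p) = 2*p/(-96 + p))
47218 + W(-38) = 47218 + 2*(-38)/(-96 - 38) = 47218 + 2*(-38)/(-134) = 47218 + 2*(-38)*(-1/134) = 47218 + 38/67 = 3163644/67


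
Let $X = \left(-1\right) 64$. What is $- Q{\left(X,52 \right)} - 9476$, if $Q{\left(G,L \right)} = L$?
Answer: $-9528$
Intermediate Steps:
$X = -64$
$- Q{\left(X,52 \right)} - 9476 = \left(-1\right) 52 - 9476 = -52 - 9476 = -9528$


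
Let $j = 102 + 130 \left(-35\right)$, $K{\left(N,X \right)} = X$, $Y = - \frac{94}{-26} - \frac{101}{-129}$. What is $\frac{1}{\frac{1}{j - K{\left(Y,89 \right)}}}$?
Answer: $-4537$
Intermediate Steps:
$Y = \frac{7376}{1677}$ ($Y = \left(-94\right) \left(- \frac{1}{26}\right) - - \frac{101}{129} = \frac{47}{13} + \frac{101}{129} = \frac{7376}{1677} \approx 4.3983$)
$j = -4448$ ($j = 102 - 4550 = -4448$)
$\frac{1}{\frac{1}{j - K{\left(Y,89 \right)}}} = \frac{1}{\frac{1}{-4448 - 89}} = \frac{1}{\frac{1}{-4537}} = \frac{1}{- \frac{1}{4537}} = -4537$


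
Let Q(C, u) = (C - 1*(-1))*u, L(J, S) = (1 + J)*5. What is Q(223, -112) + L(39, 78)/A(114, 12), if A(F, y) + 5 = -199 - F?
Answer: -3989092/159 ≈ -25089.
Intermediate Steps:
L(J, S) = 5 + 5*J
A(F, y) = -204 - F (A(F, y) = -5 + (-199 - F) = -204 - F)
Q(C, u) = u*(1 + C) (Q(C, u) = (C + 1)*u = (1 + C)*u = u*(1 + C))
Q(223, -112) + L(39, 78)/A(114, 12) = -112*(1 + 223) + (5 + 5*39)/(-204 - 1*114) = -112*224 + (5 + 195)/(-204 - 114) = -25088 + 200/(-318) = -25088 + 200*(-1/318) = -25088 - 100/159 = -3989092/159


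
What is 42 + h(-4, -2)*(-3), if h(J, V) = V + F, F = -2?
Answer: 54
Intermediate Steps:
h(J, V) = -2 + V (h(J, V) = V - 2 = -2 + V)
42 + h(-4, -2)*(-3) = 42 + (-2 - 2)*(-3) = 42 - 4*(-3) = 42 + 12 = 54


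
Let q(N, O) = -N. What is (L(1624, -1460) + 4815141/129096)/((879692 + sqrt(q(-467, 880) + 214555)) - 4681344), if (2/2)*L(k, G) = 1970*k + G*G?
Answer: -218024773760364491/155480615888094156 - 229400033207*sqrt(215022)/621922463552376624 ≈ -1.4024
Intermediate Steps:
L(k, G) = G**2 + 1970*k (L(k, G) = 1970*k + G*G = 1970*k + G**2 = G**2 + 1970*k)
(L(1624, -1460) + 4815141/129096)/((879692 + sqrt(q(-467, 880) + 214555)) - 4681344) = (((-1460)**2 + 1970*1624) + 4815141/129096)/((879692 + sqrt(-1*(-467) + 214555)) - 4681344) = ((2131600 + 3199280) + 4815141*(1/129096))/((879692 + sqrt(467 + 214555)) - 4681344) = (5330880 + 1605047/43032)/((879692 + sqrt(215022)) - 4681344) = 229400033207/(43032*(-3801652 + sqrt(215022)))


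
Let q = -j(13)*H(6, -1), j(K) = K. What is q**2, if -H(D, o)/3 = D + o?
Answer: 38025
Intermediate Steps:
H(D, o) = -3*D - 3*o (H(D, o) = -3*(D + o) = -3*D - 3*o)
q = 195 (q = -13*(-3*6 - 3*(-1)) = -13*(-18 + 3) = -13*(-15) = -1*(-195) = 195)
q**2 = 195**2 = 38025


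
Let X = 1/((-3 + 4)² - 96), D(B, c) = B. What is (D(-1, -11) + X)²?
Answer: 9216/9025 ≈ 1.0212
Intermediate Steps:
X = -1/95 (X = 1/(1² - 96) = 1/(1 - 96) = 1/(-95) = -1/95 ≈ -0.010526)
(D(-1, -11) + X)² = (-1 - 1/95)² = (-96/95)² = 9216/9025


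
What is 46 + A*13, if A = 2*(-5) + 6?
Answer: -6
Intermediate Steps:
A = -4 (A = -10 + 6 = -4)
46 + A*13 = 46 - 4*13 = 46 - 52 = -6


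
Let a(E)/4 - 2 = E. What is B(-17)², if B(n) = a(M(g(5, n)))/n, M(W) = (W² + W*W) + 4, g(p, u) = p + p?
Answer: 678976/289 ≈ 2349.4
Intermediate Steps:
g(p, u) = 2*p
M(W) = 4 + 2*W² (M(W) = (W² + W²) + 4 = 2*W² + 4 = 4 + 2*W²)
a(E) = 8 + 4*E
B(n) = 824/n (B(n) = (8 + 4*(4 + 2*(2*5)²))/n = (8 + 4*(4 + 2*10²))/n = (8 + 4*(4 + 2*100))/n = (8 + 4*(4 + 200))/n = (8 + 4*204)/n = (8 + 816)/n = 824/n)
B(-17)² = (824/(-17))² = (824*(-1/17))² = (-824/17)² = 678976/289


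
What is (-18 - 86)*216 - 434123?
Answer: -456587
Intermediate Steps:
(-18 - 86)*216 - 434123 = -104*216 - 434123 = -22464 - 434123 = -456587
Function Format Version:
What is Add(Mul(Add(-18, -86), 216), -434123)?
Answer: -456587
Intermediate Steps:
Add(Mul(Add(-18, -86), 216), -434123) = Add(Mul(-104, 216), -434123) = Add(-22464, -434123) = -456587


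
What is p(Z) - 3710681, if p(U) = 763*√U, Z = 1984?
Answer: -3710681 + 6104*√31 ≈ -3.6767e+6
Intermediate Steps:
p(Z) - 3710681 = 763*√1984 - 3710681 = 763*(8*√31) - 3710681 = 6104*√31 - 3710681 = -3710681 + 6104*√31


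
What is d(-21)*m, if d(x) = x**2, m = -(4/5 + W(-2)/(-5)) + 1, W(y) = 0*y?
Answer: 441/5 ≈ 88.200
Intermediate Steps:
W(y) = 0
m = 1/5 (m = -(4/5 + 0/(-5)) + 1 = -(4*(1/5) + 0*(-1/5)) + 1 = -(4/5 + 0) + 1 = -1*4/5 + 1 = -4/5 + 1 = 1/5 ≈ 0.20000)
d(-21)*m = (-21)**2*(1/5) = 441*(1/5) = 441/5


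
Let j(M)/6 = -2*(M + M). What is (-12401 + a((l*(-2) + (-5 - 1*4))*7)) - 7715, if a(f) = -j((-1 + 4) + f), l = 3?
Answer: -22564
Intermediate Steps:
j(M) = -24*M (j(M) = 6*(-2*(M + M)) = 6*(-4*M) = -24*M)
a(f) = 72 + 24*f (a(f) = -(-24)*((-1 + 4) + f) = -(-24)*(3 + f) = -(-72 - 24*f) = 72 + 24*f)
(-12401 + a((l*(-2) + (-5 - 1*4))*7)) - 7715 = (-12401 + (72 + 24*((3*(-2) + (-5 - 1*4))*7))) - 7715 = (-12401 + (72 + 24*((-6 + (-5 - 4))*7))) - 7715 = (-12401 + (72 + 24*((-6 - 9)*7))) - 7715 = (-12401 + (72 + 24*(-15*7))) - 7715 = (-12401 + (72 + 24*(-105))) - 7715 = (-12401 + (72 - 2520)) - 7715 = (-12401 - 2448) - 7715 = -14849 - 7715 = -22564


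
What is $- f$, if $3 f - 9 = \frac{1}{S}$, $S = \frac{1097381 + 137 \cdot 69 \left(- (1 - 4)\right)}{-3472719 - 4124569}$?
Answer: $- \frac{633593}{844305} \approx -0.75043$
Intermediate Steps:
$S = - \frac{281435}{1899322}$ ($S = \frac{1097381 + 9453 \left(\left(-1\right) \left(-3\right)\right)}{-7597288} = \left(1097381 + 9453 \cdot 3\right) \left(- \frac{1}{7597288}\right) = \left(1097381 + 28359\right) \left(- \frac{1}{7597288}\right) = 1125740 \left(- \frac{1}{7597288}\right) = - \frac{281435}{1899322} \approx -0.14818$)
$f = \frac{633593}{844305}$ ($f = 3 + \frac{1}{3 \left(- \frac{281435}{1899322}\right)} = 3 + \frac{1}{3} \left(- \frac{1899322}{281435}\right) = 3 - \frac{1899322}{844305} = \frac{633593}{844305} \approx 0.75043$)
$- f = \left(-1\right) \frac{633593}{844305} = - \frac{633593}{844305}$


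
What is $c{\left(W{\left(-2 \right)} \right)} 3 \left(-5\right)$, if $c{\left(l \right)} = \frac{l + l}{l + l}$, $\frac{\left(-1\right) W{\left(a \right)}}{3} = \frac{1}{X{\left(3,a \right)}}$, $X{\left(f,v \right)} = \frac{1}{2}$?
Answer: $-15$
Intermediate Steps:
$X{\left(f,v \right)} = \frac{1}{2}$
$W{\left(a \right)} = -6$ ($W{\left(a \right)} = - 3 \frac{1}{\frac{1}{2}} = \left(-3\right) 2 = -6$)
$c{\left(l \right)} = 1$ ($c{\left(l \right)} = \frac{2 l}{2 l} = 2 l \frac{1}{2 l} = 1$)
$c{\left(W{\left(-2 \right)} \right)} 3 \left(-5\right) = 1 \cdot 3 \left(-5\right) = 3 \left(-5\right) = -15$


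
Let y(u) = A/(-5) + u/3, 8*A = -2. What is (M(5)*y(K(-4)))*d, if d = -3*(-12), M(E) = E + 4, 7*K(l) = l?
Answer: -1593/35 ≈ -45.514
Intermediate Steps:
K(l) = l/7
A = -1/4 (A = (1/8)*(-2) = -1/4 ≈ -0.25000)
M(E) = 4 + E
y(u) = 1/20 + u/3 (y(u) = -1/4/(-5) + u/3 = -1/4*(-1/5) + u*(1/3) = 1/20 + u/3)
d = 36
(M(5)*y(K(-4)))*d = ((4 + 5)*(1/20 + ((1/7)*(-4))/3))*36 = (9*(1/20 + (1/3)*(-4/7)))*36 = (9*(1/20 - 4/21))*36 = (9*(-59/420))*36 = -177/140*36 = -1593/35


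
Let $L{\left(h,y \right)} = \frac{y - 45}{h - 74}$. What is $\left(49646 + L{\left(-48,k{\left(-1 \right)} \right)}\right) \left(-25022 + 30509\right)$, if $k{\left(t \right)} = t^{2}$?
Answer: $\frac{16616984436}{61} \approx 2.7241 \cdot 10^{8}$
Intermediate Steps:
$L{\left(h,y \right)} = \frac{-45 + y}{-74 + h}$
$\left(49646 + L{\left(-48,k{\left(-1 \right)} \right)}\right) \left(-25022 + 30509\right) = \left(49646 + \frac{-45 + \left(-1\right)^{2}}{-74 - 48}\right) \left(-25022 + 30509\right) = \left(49646 + \frac{-45 + 1}{-122}\right) 5487 = \left(49646 - - \frac{22}{61}\right) 5487 = \left(49646 + \frac{22}{61}\right) 5487 = \frac{3028428}{61} \cdot 5487 = \frac{16616984436}{61}$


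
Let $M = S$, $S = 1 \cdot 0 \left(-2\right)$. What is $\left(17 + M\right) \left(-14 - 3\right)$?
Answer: $-289$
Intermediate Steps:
$S = 0$ ($S = 0 \left(-2\right) = 0$)
$M = 0$
$\left(17 + M\right) \left(-14 - 3\right) = \left(17 + 0\right) \left(-14 - 3\right) = 17 \left(-17\right) = -289$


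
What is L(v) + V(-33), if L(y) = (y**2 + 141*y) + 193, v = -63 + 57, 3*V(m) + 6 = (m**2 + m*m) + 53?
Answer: 374/3 ≈ 124.67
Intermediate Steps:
V(m) = 47/3 + 2*m**2/3 (V(m) = -2 + ((m**2 + m*m) + 53)/3 = -2 + ((m**2 + m**2) + 53)/3 = -2 + (2*m**2 + 53)/3 = -2 + (53 + 2*m**2)/3 = -2 + (53/3 + 2*m**2/3) = 47/3 + 2*m**2/3)
v = -6
L(y) = 193 + y**2 + 141*y
L(v) + V(-33) = (193 + (-6)**2 + 141*(-6)) + (47/3 + (2/3)*(-33)**2) = (193 + 36 - 846) + (47/3 + (2/3)*1089) = -617 + (47/3 + 726) = -617 + 2225/3 = 374/3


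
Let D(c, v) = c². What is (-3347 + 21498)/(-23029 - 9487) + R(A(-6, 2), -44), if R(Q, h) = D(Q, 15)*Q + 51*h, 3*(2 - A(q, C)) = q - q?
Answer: -72723927/32516 ≈ -2236.6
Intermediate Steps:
A(q, C) = 2 (A(q, C) = 2 - (q - q)/3 = 2 - ⅓*0 = 2 + 0 = 2)
R(Q, h) = Q³ + 51*h (R(Q, h) = Q²*Q + 51*h = Q³ + 51*h)
(-3347 + 21498)/(-23029 - 9487) + R(A(-6, 2), -44) = (-3347 + 21498)/(-23029 - 9487) + (2³ + 51*(-44)) = 18151/(-32516) + (8 - 2244) = 18151*(-1/32516) - 2236 = -18151/32516 - 2236 = -72723927/32516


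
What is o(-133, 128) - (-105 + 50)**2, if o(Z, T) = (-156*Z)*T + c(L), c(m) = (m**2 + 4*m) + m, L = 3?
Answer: 2652743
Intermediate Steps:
c(m) = m**2 + 5*m
o(Z, T) = 24 - 156*T*Z (o(Z, T) = (-156*Z)*T + 3*(5 + 3) = -156*T*Z + 3*8 = -156*T*Z + 24 = 24 - 156*T*Z)
o(-133, 128) - (-105 + 50)**2 = (24 - 156*128*(-133)) - (-105 + 50)**2 = (24 + 2655744) - 1*(-55)**2 = 2655768 - 1*3025 = 2655768 - 3025 = 2652743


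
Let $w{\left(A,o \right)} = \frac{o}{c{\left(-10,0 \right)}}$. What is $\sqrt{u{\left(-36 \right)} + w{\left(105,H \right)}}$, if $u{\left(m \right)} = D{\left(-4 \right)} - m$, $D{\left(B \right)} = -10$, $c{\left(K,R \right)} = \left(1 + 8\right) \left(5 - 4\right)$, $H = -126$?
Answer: $2 \sqrt{3} \approx 3.4641$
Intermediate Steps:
$c{\left(K,R \right)} = 9$ ($c{\left(K,R \right)} = 9 \cdot 1 = 9$)
$w{\left(A,o \right)} = \frac{o}{9}$
$u{\left(m \right)} = -10 - m$
$\sqrt{u{\left(-36 \right)} + w{\left(105,H \right)}} = \sqrt{\left(-10 - -36\right) + \frac{1}{9} \left(-126\right)} = \sqrt{\left(-10 + 36\right) - 14} = \sqrt{26 - 14} = \sqrt{12} = 2 \sqrt{3}$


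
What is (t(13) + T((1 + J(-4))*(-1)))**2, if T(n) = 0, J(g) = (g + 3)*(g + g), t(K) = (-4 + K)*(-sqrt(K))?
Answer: 1053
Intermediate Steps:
t(K) = -sqrt(K)*(-4 + K)
J(g) = 2*g*(3 + g) (J(g) = (3 + g)*(2*g) = 2*g*(3 + g))
(t(13) + T((1 + J(-4))*(-1)))**2 = (sqrt(13)*(4 - 1*13) + 0)**2 = (sqrt(13)*(4 - 13) + 0)**2 = (sqrt(13)*(-9) + 0)**2 = (-9*sqrt(13) + 0)**2 = (-9*sqrt(13))**2 = 1053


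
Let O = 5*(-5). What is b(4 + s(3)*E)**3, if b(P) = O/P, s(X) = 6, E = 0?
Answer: -15625/64 ≈ -244.14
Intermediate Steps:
O = -25
b(P) = -25/P
b(4 + s(3)*E)**3 = (-25/(4 + 6*0))**3 = (-25/(4 + 0))**3 = (-25/4)**3 = -15625/64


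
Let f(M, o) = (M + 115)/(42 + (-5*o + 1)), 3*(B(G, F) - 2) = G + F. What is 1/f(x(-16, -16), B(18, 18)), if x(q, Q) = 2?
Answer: -3/13 ≈ -0.23077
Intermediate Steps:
B(G, F) = 2 + F/3 + G/3 (B(G, F) = 2 + (G + F)/3 = 2 + (F + G)/3 = 2 + (F/3 + G/3) = 2 + F/3 + G/3)
f(M, o) = (115 + M)/(43 - 5*o) (f(M, o) = (115 + M)/(42 + (1 - 5*o)) = (115 + M)/(43 - 5*o))
1/f(x(-16, -16), B(18, 18)) = 1/((-115 - 1*2)/(-43 + 5*(2 + (1/3)*18 + (1/3)*18))) = 1/((-115 - 2)/(-43 + 5*(2 + 6 + 6))) = 1/(-117/(-43 + 5*14)) = 1/(-117/(-43 + 70)) = 1/(-117/27) = 1/((1/27)*(-117)) = 1/(-13/3) = -3/13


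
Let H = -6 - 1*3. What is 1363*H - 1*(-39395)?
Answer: 27128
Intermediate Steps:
H = -9 (H = -6 - 3 = -9)
1363*H - 1*(-39395) = 1363*(-9) - 1*(-39395) = -12267 + 39395 = 27128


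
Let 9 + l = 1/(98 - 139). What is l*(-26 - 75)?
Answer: 37370/41 ≈ 911.46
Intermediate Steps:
l = -370/41 (l = -9 + 1/(98 - 139) = -9 + 1/(-41) = -9 - 1/41 = -370/41 ≈ -9.0244)
l*(-26 - 75) = -370*(-26 - 75)/41 = -370/41*(-101) = 37370/41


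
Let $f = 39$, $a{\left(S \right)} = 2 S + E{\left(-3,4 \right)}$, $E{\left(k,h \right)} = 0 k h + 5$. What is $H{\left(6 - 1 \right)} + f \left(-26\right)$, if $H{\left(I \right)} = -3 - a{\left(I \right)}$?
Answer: $-1032$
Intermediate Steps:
$E{\left(k,h \right)} = 5$ ($E{\left(k,h \right)} = 0 h + 5 = 0 + 5 = 5$)
$a{\left(S \right)} = 5 + 2 S$ ($a{\left(S \right)} = 2 S + 5 = 5 + 2 S$)
$H{\left(I \right)} = -8 - 2 I$ ($H{\left(I \right)} = -3 - \left(5 + 2 I\right) = -8 - 2 I$)
$H{\left(6 - 1 \right)} + f \left(-26\right) = \left(-8 - 2 \left(6 - 1\right)\right) + 39 \left(-26\right) = \left(-8 - 10\right) - 1014 = -18 - 1014 = -1032$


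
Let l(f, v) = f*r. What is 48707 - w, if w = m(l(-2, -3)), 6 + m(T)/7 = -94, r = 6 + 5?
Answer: 49407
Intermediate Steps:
r = 11
l(f, v) = 11*f (l(f, v) = f*11 = 11*f)
m(T) = -700 (m(T) = -42 + 7*(-94) = -42 - 658 = -700)
w = -700
48707 - w = 48707 - 1*(-700) = 48707 + 700 = 49407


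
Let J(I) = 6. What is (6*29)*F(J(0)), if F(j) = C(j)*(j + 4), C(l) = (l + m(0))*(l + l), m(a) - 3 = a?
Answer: 187920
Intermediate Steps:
m(a) = 3 + a
C(l) = 2*l*(3 + l) (C(l) = (l + (3 + 0))*(l + l) = (l + 3)*(2*l) = (3 + l)*(2*l) = 2*l*(3 + l))
F(j) = 2*j*(3 + j)*(4 + j) (F(j) = (2*j*(3 + j))*(j + 4) = (2*j*(3 + j))*(4 + j) = 2*j*(3 + j)*(4 + j))
(6*29)*F(J(0)) = (6*29)*(2*6*(3 + 6)*(4 + 6)) = 174*(2*6*9*10) = 174*1080 = 187920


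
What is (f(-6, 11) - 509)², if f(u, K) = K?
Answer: 248004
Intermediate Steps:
(f(-6, 11) - 509)² = (11 - 509)² = (-498)² = 248004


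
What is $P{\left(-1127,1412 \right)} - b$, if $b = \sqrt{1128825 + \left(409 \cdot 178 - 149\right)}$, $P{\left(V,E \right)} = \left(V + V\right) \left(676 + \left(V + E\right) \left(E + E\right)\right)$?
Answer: $-1815633064 - \sqrt{1201478} \approx -1.8156 \cdot 10^{9}$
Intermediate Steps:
$P{\left(V,E \right)} = 2 V \left(676 + 2 E \left(E + V\right)\right)$ ($P{\left(V,E \right)} = 2 V \left(676 + \left(E + V\right) 2 E\right) = 2 V \left(676 + 2 E \left(E + V\right)\right)$)
$b = \sqrt{1201478}$ ($b = \sqrt{1128825 + \left(72802 - 149\right)} = \sqrt{1128825 + 72653} = \sqrt{1201478} \approx 1096.1$)
$P{\left(-1127,1412 \right)} - b = 4 \left(-1127\right) \left(338 + 1412^{2} + 1412 \left(-1127\right)\right) - \sqrt{1201478} = 4 \left(-1127\right) \left(338 + 1993744 - 1591324\right) - \sqrt{1201478} = 4 \left(-1127\right) 402758 - \sqrt{1201478} = -1815633064 - \sqrt{1201478}$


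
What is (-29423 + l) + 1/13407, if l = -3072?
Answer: -435660464/13407 ≈ -32495.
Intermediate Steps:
(-29423 + l) + 1/13407 = (-29423 - 3072) + 1/13407 = -32495 + 1/13407 = -435660464/13407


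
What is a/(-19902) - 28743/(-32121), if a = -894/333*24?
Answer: 393373599/438019801 ≈ 0.89807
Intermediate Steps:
a = -2384/37 (a = -894*1/333*24 = -298/111*24 = -2384/37 ≈ -64.432)
a/(-19902) - 28743/(-32121) = -2384/37/(-19902) - 28743/(-32121) = -2384/37*(-1/19902) - 28743*(-1/32121) = 1192/368187 + 9581/10707 = 393373599/438019801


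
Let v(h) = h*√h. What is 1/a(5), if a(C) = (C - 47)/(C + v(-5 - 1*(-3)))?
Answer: -5/42 + I*√2/21 ≈ -0.11905 + 0.067343*I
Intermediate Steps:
v(h) = h^(3/2)
a(C) = (-47 + C)/(C - 2*I*√2) (a(C) = (C - 47)/(C + (-5 - 1*(-3))^(3/2)) = (-47 + C)/(C + (-5 + 3)^(3/2)) = (-47 + C)/(C + (-2)^(3/2)) = (-47 + C)/(C - 2*I*√2))
1/a(5) = 1/((-47 + 5)/(5 - 2*I*√2)) = 1/(-42/(5 - 2*I*√2)) = -5/42 + I*√2/21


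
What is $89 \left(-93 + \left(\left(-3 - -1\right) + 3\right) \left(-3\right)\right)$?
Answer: $-8544$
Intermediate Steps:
$89 \left(-93 + \left(\left(-3 - -1\right) + 3\right) \left(-3\right)\right) = 89 \left(-93 + \left(\left(-3 + 1\right) + 3\right) \left(-3\right)\right) = 89 \left(-93 + \left(-2 + 3\right) \left(-3\right)\right) = 89 \left(-93 + 1 \left(-3\right)\right) = 89 \left(-93 - 3\right) = 89 \left(-96\right) = -8544$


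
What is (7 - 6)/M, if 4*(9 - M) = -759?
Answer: 4/795 ≈ 0.0050314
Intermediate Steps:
M = 795/4 (M = 9 - ¼*(-759) = 9 + 759/4 = 795/4 ≈ 198.75)
(7 - 6)/M = (7 - 6)/(795/4) = 1*(4/795) = 4/795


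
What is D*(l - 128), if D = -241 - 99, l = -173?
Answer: 102340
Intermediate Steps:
D = -340
D*(l - 128) = -340*(-173 - 128) = -340*(-301) = 102340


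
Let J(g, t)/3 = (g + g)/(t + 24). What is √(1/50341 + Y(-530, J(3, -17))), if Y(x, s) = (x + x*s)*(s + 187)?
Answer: I*√44558491312286041/352387 ≈ 599.03*I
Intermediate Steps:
J(g, t) = 6*g/(24 + t) (J(g, t) = 3*((g + g)/(t + 24)) = 3*((2*g)/(24 + t)) = 3*(2*g/(24 + t)) = 6*g/(24 + t))
Y(x, s) = (187 + s)*(x + s*x) (Y(x, s) = (x + s*x)*(187 + s) = (187 + s)*(x + s*x))
√(1/50341 + Y(-530, J(3, -17))) = √(1/50341 - 530*(187 + (6*3/(24 - 17))² + 188*(6*3/(24 - 17)))) = √(1/50341 - 530*(187 + (6*3/7)² + 188*(6*3/7))) = √(1/50341 - 530*(187 + (6*3*(⅐))² + 188*(6*3*(⅐)))) = √(1/50341 - 530*(187 + (18/7)² + 188*(18/7))) = √(1/50341 - 530*(187 + 324/49 + 3384/7)) = √(1/50341 - 530*33175/49) = √(1/50341 - 17582750/49) = √(-885133217701/2466709) = I*√44558491312286041/352387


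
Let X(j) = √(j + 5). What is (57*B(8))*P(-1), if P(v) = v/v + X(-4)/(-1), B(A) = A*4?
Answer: 0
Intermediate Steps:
B(A) = 4*A
X(j) = √(5 + j)
P(v) = 0 (P(v) = v/v + √(5 - 4)/(-1) = 1 + √1*(-1) = 1 + 1*(-1) = 1 - 1 = 0)
(57*B(8))*P(-1) = (57*(4*8))*0 = (57*32)*0 = 1824*0 = 0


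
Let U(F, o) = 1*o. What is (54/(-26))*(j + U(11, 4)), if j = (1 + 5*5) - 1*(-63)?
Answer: -2511/13 ≈ -193.15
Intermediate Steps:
U(F, o) = o
j = 89 (j = (1 + 25) + 63 = 26 + 63 = 89)
(54/(-26))*(j + U(11, 4)) = (54/(-26))*(89 + 4) = (54*(-1/26))*93 = -27/13*93 = -2511/13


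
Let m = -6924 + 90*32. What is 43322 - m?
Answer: 47366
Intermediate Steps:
m = -4044 (m = -6924 + 2880 = -4044)
43322 - m = 43322 - 1*(-4044) = 43322 + 4044 = 47366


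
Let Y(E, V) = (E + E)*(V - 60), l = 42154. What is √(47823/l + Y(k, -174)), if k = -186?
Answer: √154682805289110/42154 ≈ 295.04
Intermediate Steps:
Y(E, V) = 2*E*(-60 + V) (Y(E, V) = (2*E)*(-60 + V) = 2*E*(-60 + V))
√(47823/l + Y(k, -174)) = √(47823/42154 + 2*(-186)*(-60 - 174)) = √(47823*(1/42154) + 2*(-186)*(-234)) = √(47823/42154 + 87048) = √(3669469215/42154) = √154682805289110/42154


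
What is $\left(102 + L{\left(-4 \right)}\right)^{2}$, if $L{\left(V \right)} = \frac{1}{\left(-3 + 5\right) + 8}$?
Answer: $\frac{1042441}{100} \approx 10424.0$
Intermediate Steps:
$L{\left(V \right)} = \frac{1}{10}$ ($L{\left(V \right)} = \frac{1}{2 + 8} = \frac{1}{10}$)
$\left(102 + L{\left(-4 \right)}\right)^{2} = \left(102 + \frac{1}{10}\right)^{2} = \left(\frac{1021}{10}\right)^{2} = \frac{1042441}{100}$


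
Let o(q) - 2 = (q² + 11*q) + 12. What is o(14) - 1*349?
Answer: 15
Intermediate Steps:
o(q) = 14 + q² + 11*q (o(q) = 2 + ((q² + 11*q) + 12) = 2 + (12 + q² + 11*q) = 14 + q² + 11*q)
o(14) - 1*349 = (14 + 14² + 11*14) - 1*349 = (14 + 196 + 154) - 349 = 364 - 349 = 15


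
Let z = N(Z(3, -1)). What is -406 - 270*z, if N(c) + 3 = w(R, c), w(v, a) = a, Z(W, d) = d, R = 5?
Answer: 674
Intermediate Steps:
N(c) = -3 + c
z = -4 (z = -3 - 1 = -4)
-406 - 270*z = -406 - 270*(-4) = -406 + 1080 = 674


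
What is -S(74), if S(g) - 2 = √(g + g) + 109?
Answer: -111 - 2*√37 ≈ -123.17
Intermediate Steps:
S(g) = 111 + √2*√g (S(g) = 2 + (√(g + g) + 109) = 2 + (√(2*g) + 109) = 2 + (√2*√g + 109) = 2 + (109 + √2*√g) = 111 + √2*√g)
-S(74) = -(111 + √2*√74) = -(111 + 2*√37) = -111 - 2*√37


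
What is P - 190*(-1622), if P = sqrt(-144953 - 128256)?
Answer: 308180 + I*sqrt(273209) ≈ 3.0818e+5 + 522.69*I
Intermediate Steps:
P = I*sqrt(273209) (P = sqrt(-273209) = I*sqrt(273209) ≈ 522.69*I)
P - 190*(-1622) = I*sqrt(273209) - 190*(-1622) = I*sqrt(273209) - 1*(-308180) = I*sqrt(273209) + 308180 = 308180 + I*sqrt(273209)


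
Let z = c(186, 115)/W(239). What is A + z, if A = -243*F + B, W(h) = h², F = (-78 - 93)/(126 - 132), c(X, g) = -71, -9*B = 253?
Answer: -7149551243/1028178 ≈ -6953.6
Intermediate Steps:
B = -253/9 (B = -⅑*253 = -253/9 ≈ -28.111)
F = 57/2 (F = -171/(-6) = -171*(-⅙) = 57/2 ≈ 28.500)
A = -125165/18 (A = -243*57/2 - 253/9 = -13851/2 - 253/9 = -125165/18 ≈ -6953.6)
z = -71/57121 (z = -71/(239²) = -71/57121 ≈ -0.0012430)
A + z = -125165/18 - 71/57121 = -7149551243/1028178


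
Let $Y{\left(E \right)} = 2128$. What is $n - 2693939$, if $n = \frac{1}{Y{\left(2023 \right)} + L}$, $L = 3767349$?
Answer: $- \frac{10154741099902}{3769477} \approx -2.6939 \cdot 10^{6}$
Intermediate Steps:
$n = \frac{1}{3769477}$ ($n = \frac{1}{2128 + 3767349} = \frac{1}{3769477} \approx 2.6529 \cdot 10^{-7}$)
$n - 2693939 = \frac{1}{3769477} - 2693939 = - \frac{10154741099902}{3769477}$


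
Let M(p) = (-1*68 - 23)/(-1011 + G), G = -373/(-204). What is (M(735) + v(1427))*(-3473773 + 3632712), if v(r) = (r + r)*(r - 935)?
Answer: 45945687007005588/205871 ≈ 2.2318e+11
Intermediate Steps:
v(r) = 2*r*(-935 + r) (v(r) = (2*r)*(-935 + r) = 2*r*(-935 + r))
G = 373/204 (G = -373*(-1/204) = 373/204 ≈ 1.8284)
M(p) = 18564/205871 (M(p) = (-1*68 - 23)/(-1011 + 373/204) = (-68 - 23)/(-205871/204) = -91*(-204/205871) = 18564/205871)
(M(735) + v(1427))*(-3473773 + 3632712) = (18564/205871 + 2*1427*(-935 + 1427))*(-3473773 + 3632712) = (18564/205871 + 2*1427*492)*158939 = (18564/205871 + 1404168)*158939 = (289077488892/205871)*158939 = 45945687007005588/205871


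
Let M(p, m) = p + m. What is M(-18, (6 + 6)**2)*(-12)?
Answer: -1512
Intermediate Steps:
M(p, m) = m + p
M(-18, (6 + 6)**2)*(-12) = ((6 + 6)**2 - 18)*(-12) = (12**2 - 18)*(-12) = (144 - 18)*(-12) = 126*(-12) = -1512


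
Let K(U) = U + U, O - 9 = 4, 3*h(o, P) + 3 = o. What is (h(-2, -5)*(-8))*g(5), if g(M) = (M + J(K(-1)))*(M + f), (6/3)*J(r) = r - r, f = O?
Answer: 1200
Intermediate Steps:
h(o, P) = -1 + o/3
O = 13 (O = 9 + 4 = 13)
f = 13
K(U) = 2*U
J(r) = 0 (J(r) = (r - r)/2 = (½)*0 = 0)
g(M) = M*(13 + M) (g(M) = (M + 0)*(M + 13) = M*(13 + M))
(h(-2, -5)*(-8))*g(5) = ((-1 + (⅓)*(-2))*(-8))*(5*(13 + 5)) = ((-1 - ⅔)*(-8))*(5*18) = -5/3*(-8)*90 = (40/3)*90 = 1200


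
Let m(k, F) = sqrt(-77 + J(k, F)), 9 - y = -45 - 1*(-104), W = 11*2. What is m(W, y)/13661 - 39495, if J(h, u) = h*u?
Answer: -39495 + I*sqrt(1177)/13661 ≈ -39495.0 + 0.0025113*I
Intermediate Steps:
W = 22
y = -50 (y = 9 - (-45 - 1*(-104)) = 9 - (-45 + 104) = 9 - 1*59 = 9 - 59 = -50)
m(k, F) = sqrt(-77 + F*k) (m(k, F) = sqrt(-77 + k*F) = sqrt(-77 + F*k))
m(W, y)/13661 - 39495 = sqrt(-77 - 50*22)/13661 - 39495 = sqrt(-77 - 1100)*(1/13661) - 39495 = sqrt(-1177)*(1/13661) - 39495 = (I*sqrt(1177))*(1/13661) - 39495 = I*sqrt(1177)/13661 - 39495 = -39495 + I*sqrt(1177)/13661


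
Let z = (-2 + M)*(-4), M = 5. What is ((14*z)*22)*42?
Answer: -155232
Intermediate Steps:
z = -12 (z = (-2 + 5)*(-4) = 3*(-4) = -12)
((14*z)*22)*42 = ((14*(-12))*22)*42 = -168*22*42 = -3696*42 = -155232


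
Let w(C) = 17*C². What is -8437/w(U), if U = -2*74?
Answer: -8437/372368 ≈ -0.022658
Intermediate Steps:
U = -148
-8437/w(U) = -8437/(17*(-148)²) = -8437/(17*21904) = -8437/372368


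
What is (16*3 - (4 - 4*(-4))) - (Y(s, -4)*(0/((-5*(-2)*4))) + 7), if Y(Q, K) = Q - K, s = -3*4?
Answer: 21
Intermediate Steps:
s = -12
(16*3 - (4 - 4*(-4))) - (Y(s, -4)*(0/((-5*(-2)*4))) + 7) = (16*3 - (4 - 4*(-4))) - ((-12 - 1*(-4))*(0/((-5*(-2)*4))) + 7) = (48 - (4 + 16)) - ((-12 + 4)*(0/((10*4))) + 7) = (48 - 1*20) - (-0/40 + 7) = (48 - 20) - (-0/40 + 7) = 28 - (-8*0 + 7) = 28 - (0 + 7) = 28 - 1*7 = 28 - 7 = 21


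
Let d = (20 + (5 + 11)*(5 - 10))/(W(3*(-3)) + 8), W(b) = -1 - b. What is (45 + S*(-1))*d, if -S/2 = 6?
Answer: -855/4 ≈ -213.75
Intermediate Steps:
S = -12 (S = -2*6 = -12)
d = -15/4 (d = (20 + (5 + 11)*(5 - 10))/((-1 - 3*(-3)) + 8) = (20 + 16*(-5))/((-1 - 1*(-9)) + 8) = (20 - 80)/((-1 + 9) + 8) = -60/(8 + 8) = -60/16 = -60*1/16 = -15/4 ≈ -3.7500)
(45 + S*(-1))*d = (45 - 12*(-1))*(-15/4) = (45 + 12)*(-15/4) = 57*(-15/4) = -855/4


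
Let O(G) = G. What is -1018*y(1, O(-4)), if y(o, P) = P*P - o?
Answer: -15270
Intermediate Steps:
y(o, P) = P**2 - o
-1018*y(1, O(-4)) = -1018*((-4)**2 - 1*1) = -1018*(16 - 1) = -1018*15 = -15270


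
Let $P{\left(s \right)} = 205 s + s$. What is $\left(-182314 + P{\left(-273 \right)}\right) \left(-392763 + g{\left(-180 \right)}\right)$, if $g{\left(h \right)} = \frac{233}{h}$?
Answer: $\frac{4216261858574}{45} \approx 9.3695 \cdot 10^{10}$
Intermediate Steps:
$P{\left(s \right)} = 206 s$
$\left(-182314 + P{\left(-273 \right)}\right) \left(-392763 + g{\left(-180 \right)}\right) = \left(-182314 + 206 \left(-273\right)\right) \left(-392763 + \frac{233}{-180}\right) = \left(-182314 - 56238\right) \left(-392763 + 233 \left(- \frac{1}{180}\right)\right) = - 238552 \left(-392763 - \frac{233}{180}\right) = \left(-238552\right) \left(- \frac{70697573}{180}\right) = \frac{4216261858574}{45}$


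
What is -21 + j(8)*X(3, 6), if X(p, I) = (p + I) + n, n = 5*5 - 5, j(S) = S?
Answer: 211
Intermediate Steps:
n = 20 (n = 25 - 5 = 20)
X(p, I) = 20 + I + p (X(p, I) = (p + I) + 20 = (I + p) + 20 = 20 + I + p)
-21 + j(8)*X(3, 6) = -21 + 8*(20 + 6 + 3) = -21 + 8*29 = -21 + 232 = 211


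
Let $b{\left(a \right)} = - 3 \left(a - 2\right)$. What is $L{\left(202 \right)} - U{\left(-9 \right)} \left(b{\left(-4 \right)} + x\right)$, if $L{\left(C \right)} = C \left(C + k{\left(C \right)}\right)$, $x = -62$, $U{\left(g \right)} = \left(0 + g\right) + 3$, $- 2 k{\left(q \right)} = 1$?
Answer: $40439$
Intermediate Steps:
$k{\left(q \right)} = - \frac{1}{2}$ ($k{\left(q \right)} = \left(- \frac{1}{2}\right) 1 = - \frac{1}{2}$)
$U{\left(g \right)} = 3 + g$ ($U{\left(g \right)} = g + 3 = 3 + g$)
$L{\left(C \right)} = C \left(- \frac{1}{2} + C\right)$ ($L{\left(C \right)} = C \left(C - \frac{1}{2}\right) = C \left(- \frac{1}{2} + C\right)$)
$b{\left(a \right)} = 6 - 3 a$ ($b{\left(a \right)} = - 3 \left(-2 + a\right) = 6 - 3 a$)
$L{\left(202 \right)} - U{\left(-9 \right)} \left(b{\left(-4 \right)} + x\right) = 202 \left(- \frac{1}{2} + 202\right) - \left(3 - 9\right) \left(\left(6 - -12\right) - 62\right) = 202 \cdot \frac{403}{2} - - 6 \left(\left(6 + 12\right) - 62\right) = 40703 - - 6 \left(18 - 62\right) = 40703 - \left(-6\right) \left(-44\right) = 40703 - 264 = 40439$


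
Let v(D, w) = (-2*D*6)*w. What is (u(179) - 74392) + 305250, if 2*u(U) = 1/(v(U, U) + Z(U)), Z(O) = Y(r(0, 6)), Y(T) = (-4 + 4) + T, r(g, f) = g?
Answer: 177526108271/768984 ≈ 2.3086e+5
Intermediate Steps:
Y(T) = T (Y(T) = 0 + T = T)
v(D, w) = -12*D*w (v(D, w) = (-12*D)*w = -12*D*w)
Z(O) = 0
u(U) = -1/(24*U²) (u(U) = 1/(2*(-12*U*U + 0)) = 1/(2*(-12*U² + 0)) = 1/(2*((-12*U²))) = (-1/(12*U²))/2 = -1/(24*U²))
(u(179) - 74392) + 305250 = (-1/24/179² - 74392) + 305250 = (-1/24*1/32041 - 74392) + 305250 = (-1/768984 - 74392) + 305250 = -57206257729/768984 + 305250 = 177526108271/768984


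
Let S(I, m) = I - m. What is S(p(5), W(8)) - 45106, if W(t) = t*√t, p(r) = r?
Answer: -45101 - 16*√2 ≈ -45124.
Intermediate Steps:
W(t) = t^(3/2)
S(p(5), W(8)) - 45106 = (5 - 8^(3/2)) - 45106 = (5 - 16*√2) - 45106 = -45101 - 16*√2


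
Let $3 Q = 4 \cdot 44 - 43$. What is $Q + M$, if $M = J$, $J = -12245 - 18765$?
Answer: $- \frac{92897}{3} \approx -30966.0$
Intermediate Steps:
$J = -31010$
$M = -31010$
$Q = \frac{133}{3}$ ($Q = \frac{4 \cdot 44 - 43}{3} = \frac{176 - 43}{3} = \frac{1}{3} \cdot 133 = \frac{133}{3} \approx 44.333$)
$Q + M = \frac{133}{3} - 31010 = - \frac{92897}{3}$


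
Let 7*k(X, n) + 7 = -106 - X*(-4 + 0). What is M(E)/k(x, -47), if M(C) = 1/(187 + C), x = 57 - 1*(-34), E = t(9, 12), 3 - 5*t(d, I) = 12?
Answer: 35/232426 ≈ 0.00015059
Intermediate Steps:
t(d, I) = -9/5 (t(d, I) = ⅗ - ⅕*12 = ⅗ - 12/5 = -9/5)
E = -9/5 ≈ -1.8000
x = 91 (x = 57 + 34 = 91)
k(X, n) = -113/7 + 4*X/7 (k(X, n) = -1 + (-106 - X*(-4 + 0))/7 = -1 + (-106 - X*(-4))/7 = -1 + (-106 - (-4)*X)/7 = -1 + (-106 + 4*X)/7 = -1 + (-106/7 + 4*X/7) = -113/7 + 4*X/7)
M(E)/k(x, -47) = 1/((187 - 9/5)*(-113/7 + (4/7)*91)) = 1/((926/5)*(-113/7 + 52)) = 5/(926*(251/7)) = (5/926)*(7/251) = 35/232426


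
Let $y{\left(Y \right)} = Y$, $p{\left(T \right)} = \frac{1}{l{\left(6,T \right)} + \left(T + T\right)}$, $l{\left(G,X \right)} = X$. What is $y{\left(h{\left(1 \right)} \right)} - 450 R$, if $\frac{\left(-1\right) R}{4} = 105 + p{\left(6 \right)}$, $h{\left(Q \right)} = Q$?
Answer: $189101$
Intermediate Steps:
$p{\left(T \right)} = \frac{1}{3 T}$ ($p{\left(T \right)} = \frac{1}{T + \left(T + T\right)} = \frac{1}{T + 2 T} = \frac{1}{3 T}$)
$R = - \frac{3782}{9}$ ($R = - 4 \left(105 + \frac{1}{3 \cdot 6}\right) = - 4 \left(105 + \frac{1}{3} \cdot \frac{1}{6}\right) = - 4 \left(105 + \frac{1}{18}\right) = \left(-4\right) \frac{1891}{18} = - \frac{3782}{9} \approx -420.22$)
$y{\left(h{\left(1 \right)} \right)} - 450 R = 1 - -189100 = 1 + 189100 = 189101$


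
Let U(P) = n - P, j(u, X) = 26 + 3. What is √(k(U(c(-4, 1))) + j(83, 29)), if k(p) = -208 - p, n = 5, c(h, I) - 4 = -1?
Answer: I*√181 ≈ 13.454*I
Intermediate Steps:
c(h, I) = 3 (c(h, I) = 4 - 1 = 3)
j(u, X) = 29
U(P) = 5 - P
√(k(U(c(-4, 1))) + j(83, 29)) = √((-208 - (5 - 1*3)) + 29) = √((-208 - (5 - 3)) + 29) = √((-208 - 1*2) + 29) = √((-208 - 2) + 29) = √(-210 + 29) = √(-181) = I*√181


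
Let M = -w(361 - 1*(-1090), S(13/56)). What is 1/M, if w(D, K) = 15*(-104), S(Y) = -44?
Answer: 1/1560 ≈ 0.00064103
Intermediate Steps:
w(D, K) = -1560
M = 1560 (M = -1*(-1560) = 1560)
1/M = 1/1560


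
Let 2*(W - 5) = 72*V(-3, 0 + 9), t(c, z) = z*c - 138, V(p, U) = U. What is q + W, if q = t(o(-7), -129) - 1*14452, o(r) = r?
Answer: -13358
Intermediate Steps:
t(c, z) = -138 + c*z (t(c, z) = c*z - 138 = -138 + c*z)
W = 329 (W = 5 + (72*(0 + 9))/2 = 5 + (72*9)/2 = 5 + (½)*648 = 5 + 324 = 329)
q = -13687 (q = (-138 - 7*(-129)) - 1*14452 = (-138 + 903) - 14452 = 765 - 14452 = -13687)
q + W = -13687 + 329 = -13358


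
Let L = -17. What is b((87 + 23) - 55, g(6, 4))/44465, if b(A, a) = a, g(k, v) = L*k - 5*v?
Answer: -122/44465 ≈ -0.0027437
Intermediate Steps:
g(k, v) = -17*k - 5*v
b((87 + 23) - 55, g(6, 4))/44465 = (-17*6 - 5*4)/44465 = (-102 - 20)*(1/44465) = -122*1/44465 = -122/44465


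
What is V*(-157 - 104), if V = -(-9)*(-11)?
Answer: 25839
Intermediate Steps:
V = -99 (V = -1*99 = -99)
V*(-157 - 104) = -99*(-157 - 104) = -99*(-261) = 25839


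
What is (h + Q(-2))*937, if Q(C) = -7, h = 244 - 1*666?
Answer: -401973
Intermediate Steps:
h = -422 (h = 244 - 666 = -422)
(h + Q(-2))*937 = (-422 - 7)*937 = -429*937 = -401973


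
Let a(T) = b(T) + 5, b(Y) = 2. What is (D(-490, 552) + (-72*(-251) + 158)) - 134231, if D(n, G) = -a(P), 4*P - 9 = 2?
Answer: -116008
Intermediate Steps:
P = 11/4 (P = 9/4 + (¼)*2 = 9/4 + ½ = 11/4 ≈ 2.7500)
a(T) = 7 (a(T) = 2 + 5 = 7)
D(n, G) = -7 (D(n, G) = -1*7 = -7)
(D(-490, 552) + (-72*(-251) + 158)) - 134231 = (-7 + (-72*(-251) + 158)) - 134231 = (-7 + (18072 + 158)) - 134231 = (-7 + 18230) - 134231 = 18223 - 134231 = -116008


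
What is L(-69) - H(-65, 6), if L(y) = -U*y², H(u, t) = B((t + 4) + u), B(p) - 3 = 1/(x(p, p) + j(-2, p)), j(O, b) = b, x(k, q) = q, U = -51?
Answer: 26708881/110 ≈ 2.4281e+5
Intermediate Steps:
B(p) = 3 + 1/(2*p) (B(p) = 3 + 1/(p + p) = 3 + 1/(2*p))
H(u, t) = 3 + 1/(2*(4 + t + u)) (H(u, t) = 3 + 1/(2*((t + 4) + u)) = 3 + 1/(2*((4 + t) + u)) = 3 + 1/(2*(4 + t + u)))
L(y) = 51*y² (L(y) = -(-51)*y² = 51*y²)
L(-69) - H(-65, 6) = 51*(-69)² - (25/2 + 3*6 + 3*(-65))/(4 + 6 - 65) = 51*4761 - (25/2 + 18 - 195)/(-55) = 242811 - (-1)*(-329)/(55*2) = 242811 - 1*329/110 = 242811 - 329/110 = 26708881/110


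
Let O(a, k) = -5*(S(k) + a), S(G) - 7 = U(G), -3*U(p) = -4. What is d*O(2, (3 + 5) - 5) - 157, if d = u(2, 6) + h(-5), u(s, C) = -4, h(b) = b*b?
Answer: -1242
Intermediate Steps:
h(b) = b**2
U(p) = 4/3 (U(p) = -1/3*(-4) = 4/3)
S(G) = 25/3 (S(G) = 7 + 4/3 = 25/3)
d = 21 (d = -4 + (-5)**2 = -4 + 25 = 21)
O(a, k) = -125/3 - 5*a (O(a, k) = -5*(25/3 + a) = -125/3 - 5*a)
d*O(2, (3 + 5) - 5) - 157 = 21*(-125/3 - 5*2) - 157 = 21*(-125/3 - 10) - 157 = 21*(-155/3) - 157 = -1085 - 157 = -1242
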